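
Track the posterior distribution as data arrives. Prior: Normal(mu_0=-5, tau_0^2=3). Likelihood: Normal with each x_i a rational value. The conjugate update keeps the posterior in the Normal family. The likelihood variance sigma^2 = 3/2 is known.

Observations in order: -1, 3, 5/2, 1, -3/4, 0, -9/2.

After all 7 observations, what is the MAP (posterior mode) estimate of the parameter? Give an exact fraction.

-3/10

obs 1: x=-1 → posterior Normal(-7/3, 1)
obs 2: x=3 → posterior Normal(-1/5, 3/5)
obs 3: x=5/2 → posterior Normal(4/7, 3/7)
obs 4: x=1 → posterior Normal(2/3, 1/3)
obs 5: x=-3/4 → posterior Normal(9/22, 3/11)
obs 6: x=0 → posterior Normal(9/26, 3/13)
obs 7: x=-9/2 → posterior Normal(-3/10, 1/5)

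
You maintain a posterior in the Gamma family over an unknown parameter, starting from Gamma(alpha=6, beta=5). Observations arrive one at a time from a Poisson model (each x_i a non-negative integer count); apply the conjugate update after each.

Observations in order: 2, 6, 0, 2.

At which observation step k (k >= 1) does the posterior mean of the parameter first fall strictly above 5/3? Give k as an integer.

obs 1: x=2 → posterior Gamma(8, 6)
obs 2: x=6 → posterior Gamma(14, 7)
obs 3: x=0 → posterior Gamma(14, 8)
obs 4: x=2 → posterior Gamma(16, 9)

k = 2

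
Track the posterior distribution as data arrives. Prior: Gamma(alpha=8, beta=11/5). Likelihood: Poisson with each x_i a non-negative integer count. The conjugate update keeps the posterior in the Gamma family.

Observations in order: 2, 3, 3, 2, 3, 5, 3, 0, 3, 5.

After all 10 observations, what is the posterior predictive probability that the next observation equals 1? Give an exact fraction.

obs 1: x=2 → posterior Gamma(10, 16/5)
obs 2: x=3 → posterior Gamma(13, 21/5)
obs 3: x=3 → posterior Gamma(16, 26/5)
obs 4: x=2 → posterior Gamma(18, 31/5)
obs 5: x=3 → posterior Gamma(21, 36/5)
obs 6: x=5 → posterior Gamma(26, 41/5)
obs 7: x=3 → posterior Gamma(29, 46/5)
obs 8: x=0 → posterior Gamma(29, 51/5)
obs 9: x=3 → posterior Gamma(32, 56/5)
obs 10: x=5 → posterior Gamma(37, 61/5)

211045270349751634045017188179173207669447717035574134375520697166885/1388895435352903806694380714081244868409279367798644326281793708752896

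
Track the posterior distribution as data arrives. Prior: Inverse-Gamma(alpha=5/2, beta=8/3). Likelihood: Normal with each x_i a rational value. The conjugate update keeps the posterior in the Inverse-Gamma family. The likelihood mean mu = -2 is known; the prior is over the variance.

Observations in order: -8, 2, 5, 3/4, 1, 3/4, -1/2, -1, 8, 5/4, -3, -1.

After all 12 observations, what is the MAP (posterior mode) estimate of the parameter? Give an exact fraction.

obs 1: x=-8 → posterior Inverse-Gamma(3, 62/3)
obs 2: x=2 → posterior Inverse-Gamma(7/2, 86/3)
obs 3: x=5 → posterior Inverse-Gamma(4, 319/6)
obs 4: x=3/4 → posterior Inverse-Gamma(9/2, 5467/96)
obs 5: x=1 → posterior Inverse-Gamma(5, 5899/96)
obs 6: x=3/4 → posterior Inverse-Gamma(11/2, 3131/48)
obs 7: x=-1/2 → posterior Inverse-Gamma(6, 3185/48)
obs 8: x=-1 → posterior Inverse-Gamma(13/2, 3209/48)
obs 9: x=8 → posterior Inverse-Gamma(7, 5609/48)
obs 10: x=5/4 → posterior Inverse-Gamma(15/2, 11725/96)
obs 11: x=-3 → posterior Inverse-Gamma(8, 11773/96)
obs 12: x=-1 → posterior Inverse-Gamma(17/2, 11821/96)

11821/912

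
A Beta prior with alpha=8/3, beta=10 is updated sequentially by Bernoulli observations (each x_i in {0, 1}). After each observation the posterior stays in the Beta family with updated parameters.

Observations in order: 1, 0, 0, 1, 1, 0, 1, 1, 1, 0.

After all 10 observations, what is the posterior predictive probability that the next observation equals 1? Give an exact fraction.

obs 1: x=1 → posterior Beta(11/3, 10)
obs 2: x=0 → posterior Beta(11/3, 11)
obs 3: x=0 → posterior Beta(11/3, 12)
obs 4: x=1 → posterior Beta(14/3, 12)
obs 5: x=1 → posterior Beta(17/3, 12)
obs 6: x=0 → posterior Beta(17/3, 13)
obs 7: x=1 → posterior Beta(20/3, 13)
obs 8: x=1 → posterior Beta(23/3, 13)
obs 9: x=1 → posterior Beta(26/3, 13)
obs 10: x=0 → posterior Beta(26/3, 14)

13/34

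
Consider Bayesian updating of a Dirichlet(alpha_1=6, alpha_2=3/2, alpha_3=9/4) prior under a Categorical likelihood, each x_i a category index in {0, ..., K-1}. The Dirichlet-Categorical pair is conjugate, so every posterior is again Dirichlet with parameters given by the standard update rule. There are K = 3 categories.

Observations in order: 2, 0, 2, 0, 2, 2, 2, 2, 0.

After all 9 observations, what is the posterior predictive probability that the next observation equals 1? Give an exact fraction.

obs 1: x=2 → posterior Dirichlet(6, 3/2, 13/4)
obs 2: x=0 → posterior Dirichlet(7, 3/2, 13/4)
obs 3: x=2 → posterior Dirichlet(7, 3/2, 17/4)
obs 4: x=0 → posterior Dirichlet(8, 3/2, 17/4)
obs 5: x=2 → posterior Dirichlet(8, 3/2, 21/4)
obs 6: x=2 → posterior Dirichlet(8, 3/2, 25/4)
obs 7: x=2 → posterior Dirichlet(8, 3/2, 29/4)
obs 8: x=2 → posterior Dirichlet(8, 3/2, 33/4)
obs 9: x=0 → posterior Dirichlet(9, 3/2, 33/4)

2/25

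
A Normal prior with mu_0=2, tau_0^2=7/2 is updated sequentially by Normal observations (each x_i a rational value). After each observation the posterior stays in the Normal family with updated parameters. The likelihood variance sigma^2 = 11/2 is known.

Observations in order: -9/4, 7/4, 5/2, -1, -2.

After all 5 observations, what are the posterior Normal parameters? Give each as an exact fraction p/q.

mu_0=15/46, tau_0^2=77/92

obs 1: x=-9/4 → posterior Normal(25/72, 77/36)
obs 2: x=7/4 → posterior Normal(37/50, 77/50)
obs 3: x=5/2 → posterior Normal(9/8, 77/64)
obs 4: x=-1 → posterior Normal(29/39, 77/78)
obs 5: x=-2 → posterior Normal(15/46, 77/92)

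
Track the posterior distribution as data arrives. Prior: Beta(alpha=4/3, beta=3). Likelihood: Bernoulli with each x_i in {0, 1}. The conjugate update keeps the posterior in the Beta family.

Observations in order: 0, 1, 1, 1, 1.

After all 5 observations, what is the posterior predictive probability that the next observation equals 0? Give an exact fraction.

3/7

obs 1: x=0 → posterior Beta(4/3, 4)
obs 2: x=1 → posterior Beta(7/3, 4)
obs 3: x=1 → posterior Beta(10/3, 4)
obs 4: x=1 → posterior Beta(13/3, 4)
obs 5: x=1 → posterior Beta(16/3, 4)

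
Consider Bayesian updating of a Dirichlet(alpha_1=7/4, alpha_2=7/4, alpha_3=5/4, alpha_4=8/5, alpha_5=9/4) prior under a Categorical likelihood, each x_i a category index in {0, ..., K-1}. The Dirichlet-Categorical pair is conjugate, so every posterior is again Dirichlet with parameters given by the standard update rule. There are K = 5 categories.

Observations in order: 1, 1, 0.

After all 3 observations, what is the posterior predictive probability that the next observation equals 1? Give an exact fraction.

75/232

obs 1: x=1 → posterior Dirichlet(7/4, 11/4, 5/4, 8/5, 9/4)
obs 2: x=1 → posterior Dirichlet(7/4, 15/4, 5/4, 8/5, 9/4)
obs 3: x=0 → posterior Dirichlet(11/4, 15/4, 5/4, 8/5, 9/4)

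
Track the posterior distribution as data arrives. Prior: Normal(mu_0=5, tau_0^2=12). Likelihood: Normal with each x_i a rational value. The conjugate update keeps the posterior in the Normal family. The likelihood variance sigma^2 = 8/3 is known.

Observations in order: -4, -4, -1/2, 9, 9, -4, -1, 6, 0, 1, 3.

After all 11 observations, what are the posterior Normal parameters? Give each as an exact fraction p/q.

obs 1: x=-4 → posterior Normal(-26/11, 24/11)
obs 2: x=-4 → posterior Normal(-31/10, 6/5)
obs 3: x=-1/2 → posterior Normal(-133/58, 24/29)
obs 4: x=9 → posterior Normal(29/76, 12/19)
obs 5: x=9 → posterior Normal(191/94, 24/47)
obs 6: x=-4 → posterior Normal(17/16, 3/7)
obs 7: x=-1 → posterior Normal(101/130, 24/65)
obs 8: x=6 → posterior Normal(209/148, 12/37)
obs 9: x=0 → posterior Normal(209/166, 24/83)
obs 10: x=1 → posterior Normal(227/184, 6/23)
obs 11: x=3 → posterior Normal(281/202, 24/101)

mu_0=281/202, tau_0^2=24/101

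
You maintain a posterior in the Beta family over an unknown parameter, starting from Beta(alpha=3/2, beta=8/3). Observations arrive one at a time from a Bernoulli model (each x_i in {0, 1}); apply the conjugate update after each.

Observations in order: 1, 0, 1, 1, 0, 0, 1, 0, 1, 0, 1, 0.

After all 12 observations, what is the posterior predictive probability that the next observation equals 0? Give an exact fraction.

obs 1: x=1 → posterior Beta(5/2, 8/3)
obs 2: x=0 → posterior Beta(5/2, 11/3)
obs 3: x=1 → posterior Beta(7/2, 11/3)
obs 4: x=1 → posterior Beta(9/2, 11/3)
obs 5: x=0 → posterior Beta(9/2, 14/3)
obs 6: x=0 → posterior Beta(9/2, 17/3)
obs 7: x=1 → posterior Beta(11/2, 17/3)
obs 8: x=0 → posterior Beta(11/2, 20/3)
obs 9: x=1 → posterior Beta(13/2, 20/3)
obs 10: x=0 → posterior Beta(13/2, 23/3)
obs 11: x=1 → posterior Beta(15/2, 23/3)
obs 12: x=0 → posterior Beta(15/2, 26/3)

52/97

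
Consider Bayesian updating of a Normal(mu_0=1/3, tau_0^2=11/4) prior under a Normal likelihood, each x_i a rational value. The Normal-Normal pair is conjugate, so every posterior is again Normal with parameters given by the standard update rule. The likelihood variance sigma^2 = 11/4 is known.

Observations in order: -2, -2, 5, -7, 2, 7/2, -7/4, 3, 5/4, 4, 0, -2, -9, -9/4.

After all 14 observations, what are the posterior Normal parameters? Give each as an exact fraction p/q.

mu_0=-83/180, tau_0^2=11/60

obs 1: x=-2 → posterior Normal(-5/6, 11/8)
obs 2: x=-2 → posterior Normal(-11/9, 11/12)
obs 3: x=5 → posterior Normal(1/3, 11/16)
obs 4: x=-7 → posterior Normal(-17/15, 11/20)
obs 5: x=2 → posterior Normal(-11/18, 11/24)
obs 6: x=7/2 → posterior Normal(-1/42, 11/28)
obs 7: x=-7/4 → posterior Normal(-23/96, 11/32)
obs 8: x=3 → posterior Normal(13/108, 11/36)
obs 9: x=5/4 → posterior Normal(7/30, 11/40)
obs 10: x=4 → posterior Normal(19/33, 1/4)
obs 11: x=0 → posterior Normal(19/36, 11/48)
obs 12: x=-2 → posterior Normal(1/3, 11/52)
obs 13: x=-9 → posterior Normal(-1/3, 11/56)
obs 14: x=-9/4 → posterior Normal(-83/180, 11/60)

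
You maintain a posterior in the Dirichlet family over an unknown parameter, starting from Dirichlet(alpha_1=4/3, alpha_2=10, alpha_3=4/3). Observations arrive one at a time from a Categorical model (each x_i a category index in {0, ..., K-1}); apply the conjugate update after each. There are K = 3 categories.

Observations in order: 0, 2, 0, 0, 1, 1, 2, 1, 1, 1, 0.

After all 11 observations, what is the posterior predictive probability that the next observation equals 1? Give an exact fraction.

obs 1: x=0 → posterior Dirichlet(7/3, 10, 4/3)
obs 2: x=2 → posterior Dirichlet(7/3, 10, 7/3)
obs 3: x=0 → posterior Dirichlet(10/3, 10, 7/3)
obs 4: x=0 → posterior Dirichlet(13/3, 10, 7/3)
obs 5: x=1 → posterior Dirichlet(13/3, 11, 7/3)
obs 6: x=1 → posterior Dirichlet(13/3, 12, 7/3)
obs 7: x=2 → posterior Dirichlet(13/3, 12, 10/3)
obs 8: x=1 → posterior Dirichlet(13/3, 13, 10/3)
obs 9: x=1 → posterior Dirichlet(13/3, 14, 10/3)
obs 10: x=1 → posterior Dirichlet(13/3, 15, 10/3)
obs 11: x=0 → posterior Dirichlet(16/3, 15, 10/3)

45/71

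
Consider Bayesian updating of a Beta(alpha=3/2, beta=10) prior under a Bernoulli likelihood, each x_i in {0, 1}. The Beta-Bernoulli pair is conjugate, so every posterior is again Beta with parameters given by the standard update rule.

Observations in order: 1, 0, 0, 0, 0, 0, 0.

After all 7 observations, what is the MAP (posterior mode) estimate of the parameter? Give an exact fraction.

obs 1: x=1 → posterior Beta(5/2, 10)
obs 2: x=0 → posterior Beta(5/2, 11)
obs 3: x=0 → posterior Beta(5/2, 12)
obs 4: x=0 → posterior Beta(5/2, 13)
obs 5: x=0 → posterior Beta(5/2, 14)
obs 6: x=0 → posterior Beta(5/2, 15)
obs 7: x=0 → posterior Beta(5/2, 16)

1/11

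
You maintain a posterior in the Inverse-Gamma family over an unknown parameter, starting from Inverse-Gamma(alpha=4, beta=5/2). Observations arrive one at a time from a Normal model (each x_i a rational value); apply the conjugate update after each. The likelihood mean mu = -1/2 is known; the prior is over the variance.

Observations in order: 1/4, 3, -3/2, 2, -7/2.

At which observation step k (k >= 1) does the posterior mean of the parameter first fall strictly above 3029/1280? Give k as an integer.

obs 1: x=1/4 → posterior Inverse-Gamma(9/2, 89/32)
obs 2: x=3 → posterior Inverse-Gamma(5, 285/32)
obs 3: x=-3/2 → posterior Inverse-Gamma(11/2, 301/32)
obs 4: x=2 → posterior Inverse-Gamma(6, 401/32)
obs 5: x=-7/2 → posterior Inverse-Gamma(13/2, 545/32)

k = 4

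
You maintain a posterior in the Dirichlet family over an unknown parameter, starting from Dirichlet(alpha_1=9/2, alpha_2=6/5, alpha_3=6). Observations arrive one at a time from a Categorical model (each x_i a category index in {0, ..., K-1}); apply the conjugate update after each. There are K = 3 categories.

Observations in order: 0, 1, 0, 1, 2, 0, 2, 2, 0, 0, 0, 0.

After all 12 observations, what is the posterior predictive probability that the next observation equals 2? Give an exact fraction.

obs 1: x=0 → posterior Dirichlet(11/2, 6/5, 6)
obs 2: x=1 → posterior Dirichlet(11/2, 11/5, 6)
obs 3: x=0 → posterior Dirichlet(13/2, 11/5, 6)
obs 4: x=1 → posterior Dirichlet(13/2, 16/5, 6)
obs 5: x=2 → posterior Dirichlet(13/2, 16/5, 7)
obs 6: x=0 → posterior Dirichlet(15/2, 16/5, 7)
obs 7: x=2 → posterior Dirichlet(15/2, 16/5, 8)
obs 8: x=2 → posterior Dirichlet(15/2, 16/5, 9)
obs 9: x=0 → posterior Dirichlet(17/2, 16/5, 9)
obs 10: x=0 → posterior Dirichlet(19/2, 16/5, 9)
obs 11: x=0 → posterior Dirichlet(21/2, 16/5, 9)
obs 12: x=0 → posterior Dirichlet(23/2, 16/5, 9)

30/79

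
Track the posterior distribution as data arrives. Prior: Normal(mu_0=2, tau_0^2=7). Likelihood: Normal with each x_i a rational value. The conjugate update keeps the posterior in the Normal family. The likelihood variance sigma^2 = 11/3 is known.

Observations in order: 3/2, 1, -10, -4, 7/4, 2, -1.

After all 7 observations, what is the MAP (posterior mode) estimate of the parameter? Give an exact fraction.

-647/632

obs 1: x=3/2 → posterior Normal(107/64, 77/32)
obs 2: x=1 → posterior Normal(149/106, 77/53)
obs 3: x=-10 → posterior Normal(-271/148, 77/74)
obs 4: x=-4 → posterior Normal(-439/190, 77/95)
obs 5: x=7/4 → posterior Normal(-731/464, 77/116)
obs 6: x=2 → posterior Normal(-563/548, 77/137)
obs 7: x=-1 → posterior Normal(-647/632, 77/158)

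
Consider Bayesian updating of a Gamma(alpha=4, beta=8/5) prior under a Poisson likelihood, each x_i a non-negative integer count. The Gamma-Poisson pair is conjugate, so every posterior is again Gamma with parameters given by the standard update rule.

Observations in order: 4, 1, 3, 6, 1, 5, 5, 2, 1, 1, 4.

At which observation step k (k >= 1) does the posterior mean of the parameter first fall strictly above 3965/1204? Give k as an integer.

obs 1: x=4 → posterior Gamma(8, 13/5)
obs 2: x=1 → posterior Gamma(9, 18/5)
obs 3: x=3 → posterior Gamma(12, 23/5)
obs 4: x=6 → posterior Gamma(18, 28/5)
obs 5: x=1 → posterior Gamma(19, 33/5)
obs 6: x=5 → posterior Gamma(24, 38/5)
obs 7: x=5 → posterior Gamma(29, 43/5)
obs 8: x=2 → posterior Gamma(31, 48/5)
obs 9: x=1 → posterior Gamma(32, 53/5)
obs 10: x=1 → posterior Gamma(33, 58/5)
obs 11: x=4 → posterior Gamma(37, 63/5)

k = 7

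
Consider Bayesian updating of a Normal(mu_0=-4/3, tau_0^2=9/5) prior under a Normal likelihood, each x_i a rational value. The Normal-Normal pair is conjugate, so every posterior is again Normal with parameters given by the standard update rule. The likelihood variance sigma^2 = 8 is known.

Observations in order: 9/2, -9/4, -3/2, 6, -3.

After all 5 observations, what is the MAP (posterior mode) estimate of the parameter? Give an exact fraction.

obs 1: x=9/2 → posterior Normal(-11/42, 72/49)
obs 2: x=-9/4 → posterior Normal(-397/696, 36/29)
obs 3: x=-3/2 → posterior Normal(-559/804, 72/67)
obs 4: x=6 → posterior Normal(89/912, 18/19)
obs 5: x=-3 → posterior Normal(-47/204, 72/85)

-47/204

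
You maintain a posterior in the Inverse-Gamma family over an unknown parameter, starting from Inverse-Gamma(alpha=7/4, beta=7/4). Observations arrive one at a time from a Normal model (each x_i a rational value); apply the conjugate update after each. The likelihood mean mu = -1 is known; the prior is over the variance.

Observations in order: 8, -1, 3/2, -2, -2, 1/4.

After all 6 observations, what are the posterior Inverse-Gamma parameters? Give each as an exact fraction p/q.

alpha=19/4, beta=1509/32

obs 1: x=8 → posterior Inverse-Gamma(9/4, 169/4)
obs 2: x=-1 → posterior Inverse-Gamma(11/4, 169/4)
obs 3: x=3/2 → posterior Inverse-Gamma(13/4, 363/8)
obs 4: x=-2 → posterior Inverse-Gamma(15/4, 367/8)
obs 5: x=-2 → posterior Inverse-Gamma(17/4, 371/8)
obs 6: x=1/4 → posterior Inverse-Gamma(19/4, 1509/32)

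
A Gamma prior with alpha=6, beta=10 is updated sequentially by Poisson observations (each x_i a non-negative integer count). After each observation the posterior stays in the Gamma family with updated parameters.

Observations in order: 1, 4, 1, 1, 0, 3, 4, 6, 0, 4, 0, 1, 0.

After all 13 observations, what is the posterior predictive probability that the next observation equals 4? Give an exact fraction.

obs 1: x=1 → posterior Gamma(7, 11)
obs 2: x=4 → posterior Gamma(11, 12)
obs 3: x=1 → posterior Gamma(12, 13)
obs 4: x=1 → posterior Gamma(13, 14)
obs 5: x=0 → posterior Gamma(13, 15)
obs 6: x=3 → posterior Gamma(16, 16)
obs 7: x=4 → posterior Gamma(20, 17)
obs 8: x=6 → posterior Gamma(26, 18)
obs 9: x=0 → posterior Gamma(26, 19)
obs 10: x=4 → posterior Gamma(30, 20)
obs 11: x=0 → posterior Gamma(30, 21)
obs 12: x=1 → posterior Gamma(31, 22)
obs 13: x=0 → posterior Gamma(31, 23)

9479080618673002383404883662562797924134003619/253690072700370830289096870593490258872739299328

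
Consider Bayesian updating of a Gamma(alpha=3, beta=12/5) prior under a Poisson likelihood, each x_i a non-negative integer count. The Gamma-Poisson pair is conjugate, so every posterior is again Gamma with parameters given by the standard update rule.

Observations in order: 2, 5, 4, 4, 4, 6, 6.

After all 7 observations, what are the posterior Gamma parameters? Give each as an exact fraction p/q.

alpha=34, beta=47/5

obs 1: x=2 → posterior Gamma(5, 17/5)
obs 2: x=5 → posterior Gamma(10, 22/5)
obs 3: x=4 → posterior Gamma(14, 27/5)
obs 4: x=4 → posterior Gamma(18, 32/5)
obs 5: x=4 → posterior Gamma(22, 37/5)
obs 6: x=6 → posterior Gamma(28, 42/5)
obs 7: x=6 → posterior Gamma(34, 47/5)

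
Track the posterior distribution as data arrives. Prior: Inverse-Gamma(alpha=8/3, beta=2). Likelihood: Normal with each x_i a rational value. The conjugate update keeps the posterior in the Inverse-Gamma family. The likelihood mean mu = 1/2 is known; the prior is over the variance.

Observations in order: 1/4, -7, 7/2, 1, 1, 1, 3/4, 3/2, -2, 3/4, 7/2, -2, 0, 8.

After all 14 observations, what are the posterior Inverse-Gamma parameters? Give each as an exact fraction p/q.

alpha=29/3, beta=2387/32

obs 1: x=1/4 → posterior Inverse-Gamma(19/6, 65/32)
obs 2: x=-7 → posterior Inverse-Gamma(11/3, 965/32)
obs 3: x=7/2 → posterior Inverse-Gamma(25/6, 1109/32)
obs 4: x=1 → posterior Inverse-Gamma(14/3, 1113/32)
obs 5: x=1 → posterior Inverse-Gamma(31/6, 1117/32)
obs 6: x=1 → posterior Inverse-Gamma(17/3, 1121/32)
obs 7: x=3/4 → posterior Inverse-Gamma(37/6, 561/16)
obs 8: x=3/2 → posterior Inverse-Gamma(20/3, 569/16)
obs 9: x=-2 → posterior Inverse-Gamma(43/6, 619/16)
obs 10: x=3/4 → posterior Inverse-Gamma(23/3, 1239/32)
obs 11: x=7/2 → posterior Inverse-Gamma(49/6, 1383/32)
obs 12: x=-2 → posterior Inverse-Gamma(26/3, 1483/32)
obs 13: x=0 → posterior Inverse-Gamma(55/6, 1487/32)
obs 14: x=8 → posterior Inverse-Gamma(29/3, 2387/32)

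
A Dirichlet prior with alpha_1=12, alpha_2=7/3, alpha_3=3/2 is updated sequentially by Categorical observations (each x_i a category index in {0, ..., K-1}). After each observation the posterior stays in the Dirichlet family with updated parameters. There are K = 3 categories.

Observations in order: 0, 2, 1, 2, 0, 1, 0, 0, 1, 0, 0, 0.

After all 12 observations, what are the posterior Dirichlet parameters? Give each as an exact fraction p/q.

obs 1: x=0 → posterior Dirichlet(13, 7/3, 3/2)
obs 2: x=2 → posterior Dirichlet(13, 7/3, 5/2)
obs 3: x=1 → posterior Dirichlet(13, 10/3, 5/2)
obs 4: x=2 → posterior Dirichlet(13, 10/3, 7/2)
obs 5: x=0 → posterior Dirichlet(14, 10/3, 7/2)
obs 6: x=1 → posterior Dirichlet(14, 13/3, 7/2)
obs 7: x=0 → posterior Dirichlet(15, 13/3, 7/2)
obs 8: x=0 → posterior Dirichlet(16, 13/3, 7/2)
obs 9: x=1 → posterior Dirichlet(16, 16/3, 7/2)
obs 10: x=0 → posterior Dirichlet(17, 16/3, 7/2)
obs 11: x=0 → posterior Dirichlet(18, 16/3, 7/2)
obs 12: x=0 → posterior Dirichlet(19, 16/3, 7/2)

alpha_1=19, alpha_2=16/3, alpha_3=7/2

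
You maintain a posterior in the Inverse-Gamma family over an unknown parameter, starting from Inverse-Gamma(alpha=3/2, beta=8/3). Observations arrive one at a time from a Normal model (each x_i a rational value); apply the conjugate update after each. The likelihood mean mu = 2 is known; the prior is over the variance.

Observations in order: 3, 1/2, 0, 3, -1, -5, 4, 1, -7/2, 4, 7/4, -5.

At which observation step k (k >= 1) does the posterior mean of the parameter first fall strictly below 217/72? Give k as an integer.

obs 1: x=3 → posterior Inverse-Gamma(2, 19/6)
obs 2: x=1/2 → posterior Inverse-Gamma(5/2, 103/24)
obs 3: x=0 → posterior Inverse-Gamma(3, 151/24)
obs 4: x=3 → posterior Inverse-Gamma(7/2, 163/24)
obs 5: x=-1 → posterior Inverse-Gamma(4, 271/24)
obs 6: x=-5 → posterior Inverse-Gamma(9/2, 859/24)
obs 7: x=4 → posterior Inverse-Gamma(5, 907/24)
obs 8: x=1 → posterior Inverse-Gamma(11/2, 919/24)
obs 9: x=-7/2 → posterior Inverse-Gamma(6, 641/12)
obs 10: x=4 → posterior Inverse-Gamma(13/2, 665/12)
obs 11: x=7/4 → posterior Inverse-Gamma(7, 5323/96)
obs 12: x=-5 → posterior Inverse-Gamma(15/2, 7675/96)

k = 2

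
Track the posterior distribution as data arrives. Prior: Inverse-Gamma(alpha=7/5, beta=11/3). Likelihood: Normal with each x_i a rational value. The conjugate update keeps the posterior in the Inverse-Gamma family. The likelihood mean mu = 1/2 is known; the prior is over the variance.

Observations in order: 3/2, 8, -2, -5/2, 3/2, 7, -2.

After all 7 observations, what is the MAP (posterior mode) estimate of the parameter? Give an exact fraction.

1940/177

obs 1: x=3/2 → posterior Inverse-Gamma(19/10, 25/6)
obs 2: x=8 → posterior Inverse-Gamma(12/5, 775/24)
obs 3: x=-2 → posterior Inverse-Gamma(29/10, 425/12)
obs 4: x=-5/2 → posterior Inverse-Gamma(17/5, 479/12)
obs 5: x=3/2 → posterior Inverse-Gamma(39/10, 485/12)
obs 6: x=7 → posterior Inverse-Gamma(22/5, 1477/24)
obs 7: x=-2 → posterior Inverse-Gamma(49/10, 194/3)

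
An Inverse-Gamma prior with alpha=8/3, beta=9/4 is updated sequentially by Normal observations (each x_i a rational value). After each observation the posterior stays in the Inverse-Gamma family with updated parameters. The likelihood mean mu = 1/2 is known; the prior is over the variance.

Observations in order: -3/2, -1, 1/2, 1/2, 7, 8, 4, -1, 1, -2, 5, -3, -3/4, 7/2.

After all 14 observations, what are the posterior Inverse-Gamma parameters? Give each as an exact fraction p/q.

obs 1: x=-3/2 → posterior Inverse-Gamma(19/6, 17/4)
obs 2: x=-1 → posterior Inverse-Gamma(11/3, 43/8)
obs 3: x=1/2 → posterior Inverse-Gamma(25/6, 43/8)
obs 4: x=1/2 → posterior Inverse-Gamma(14/3, 43/8)
obs 5: x=7 → posterior Inverse-Gamma(31/6, 53/2)
obs 6: x=8 → posterior Inverse-Gamma(17/3, 437/8)
obs 7: x=4 → posterior Inverse-Gamma(37/6, 243/4)
obs 8: x=-1 → posterior Inverse-Gamma(20/3, 495/8)
obs 9: x=1 → posterior Inverse-Gamma(43/6, 62)
obs 10: x=-2 → posterior Inverse-Gamma(23/3, 521/8)
obs 11: x=5 → posterior Inverse-Gamma(49/6, 301/4)
obs 12: x=-3 → posterior Inverse-Gamma(26/3, 651/8)
obs 13: x=-3/4 → posterior Inverse-Gamma(55/6, 2629/32)
obs 14: x=7/2 → posterior Inverse-Gamma(29/3, 2773/32)

alpha=29/3, beta=2773/32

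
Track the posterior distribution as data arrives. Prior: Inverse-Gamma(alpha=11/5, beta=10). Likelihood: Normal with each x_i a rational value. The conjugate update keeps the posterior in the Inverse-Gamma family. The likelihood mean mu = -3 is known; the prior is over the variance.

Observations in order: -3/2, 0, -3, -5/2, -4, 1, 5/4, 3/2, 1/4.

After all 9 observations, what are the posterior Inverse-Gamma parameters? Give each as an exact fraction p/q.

obs 1: x=-3/2 → posterior Inverse-Gamma(27/10, 89/8)
obs 2: x=0 → posterior Inverse-Gamma(16/5, 125/8)
obs 3: x=-3 → posterior Inverse-Gamma(37/10, 125/8)
obs 4: x=-5/2 → posterior Inverse-Gamma(21/5, 63/4)
obs 5: x=-4 → posterior Inverse-Gamma(47/10, 65/4)
obs 6: x=1 → posterior Inverse-Gamma(26/5, 97/4)
obs 7: x=5/4 → posterior Inverse-Gamma(57/10, 1065/32)
obs 8: x=3/2 → posterior Inverse-Gamma(31/5, 1389/32)
obs 9: x=1/4 → posterior Inverse-Gamma(67/10, 779/16)

alpha=67/10, beta=779/16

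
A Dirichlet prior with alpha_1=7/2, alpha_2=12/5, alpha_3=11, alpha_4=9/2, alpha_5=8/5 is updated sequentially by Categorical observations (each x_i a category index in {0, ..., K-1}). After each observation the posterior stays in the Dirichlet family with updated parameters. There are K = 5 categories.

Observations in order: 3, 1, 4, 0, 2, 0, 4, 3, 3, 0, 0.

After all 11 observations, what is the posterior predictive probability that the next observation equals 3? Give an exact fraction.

15/68

obs 1: x=3 → posterior Dirichlet(7/2, 12/5, 11, 11/2, 8/5)
obs 2: x=1 → posterior Dirichlet(7/2, 17/5, 11, 11/2, 8/5)
obs 3: x=4 → posterior Dirichlet(7/2, 17/5, 11, 11/2, 13/5)
obs 4: x=0 → posterior Dirichlet(9/2, 17/5, 11, 11/2, 13/5)
obs 5: x=2 → posterior Dirichlet(9/2, 17/5, 12, 11/2, 13/5)
obs 6: x=0 → posterior Dirichlet(11/2, 17/5, 12, 11/2, 13/5)
obs 7: x=4 → posterior Dirichlet(11/2, 17/5, 12, 11/2, 18/5)
obs 8: x=3 → posterior Dirichlet(11/2, 17/5, 12, 13/2, 18/5)
obs 9: x=3 → posterior Dirichlet(11/2, 17/5, 12, 15/2, 18/5)
obs 10: x=0 → posterior Dirichlet(13/2, 17/5, 12, 15/2, 18/5)
obs 11: x=0 → posterior Dirichlet(15/2, 17/5, 12, 15/2, 18/5)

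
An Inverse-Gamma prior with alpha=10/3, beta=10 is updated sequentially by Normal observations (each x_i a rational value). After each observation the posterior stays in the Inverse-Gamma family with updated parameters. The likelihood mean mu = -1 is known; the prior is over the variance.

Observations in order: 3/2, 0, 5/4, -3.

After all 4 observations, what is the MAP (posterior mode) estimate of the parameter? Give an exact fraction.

1743/608

obs 1: x=3/2 → posterior Inverse-Gamma(23/6, 105/8)
obs 2: x=0 → posterior Inverse-Gamma(13/3, 109/8)
obs 3: x=5/4 → posterior Inverse-Gamma(29/6, 517/32)
obs 4: x=-3 → posterior Inverse-Gamma(16/3, 581/32)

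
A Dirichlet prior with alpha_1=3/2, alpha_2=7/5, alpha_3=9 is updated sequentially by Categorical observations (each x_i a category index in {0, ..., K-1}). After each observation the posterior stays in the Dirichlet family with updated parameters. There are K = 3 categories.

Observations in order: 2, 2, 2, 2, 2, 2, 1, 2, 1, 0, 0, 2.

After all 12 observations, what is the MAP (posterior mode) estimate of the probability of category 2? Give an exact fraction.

obs 1: x=2 → posterior Dirichlet(3/2, 7/5, 10)
obs 2: x=2 → posterior Dirichlet(3/2, 7/5, 11)
obs 3: x=2 → posterior Dirichlet(3/2, 7/5, 12)
obs 4: x=2 → posterior Dirichlet(3/2, 7/5, 13)
obs 5: x=2 → posterior Dirichlet(3/2, 7/5, 14)
obs 6: x=2 → posterior Dirichlet(3/2, 7/5, 15)
obs 7: x=1 → posterior Dirichlet(3/2, 12/5, 15)
obs 8: x=2 → posterior Dirichlet(3/2, 12/5, 16)
obs 9: x=1 → posterior Dirichlet(3/2, 17/5, 16)
obs 10: x=0 → posterior Dirichlet(5/2, 17/5, 16)
obs 11: x=0 → posterior Dirichlet(7/2, 17/5, 16)
obs 12: x=2 → posterior Dirichlet(7/2, 17/5, 17)

160/209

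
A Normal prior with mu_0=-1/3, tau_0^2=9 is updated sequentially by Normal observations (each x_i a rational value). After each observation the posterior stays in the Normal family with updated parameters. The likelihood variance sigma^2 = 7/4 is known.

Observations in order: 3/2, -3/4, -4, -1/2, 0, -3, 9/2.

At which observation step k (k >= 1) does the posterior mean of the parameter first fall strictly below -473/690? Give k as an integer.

obs 1: x=3/2 → posterior Normal(155/129, 63/43)
obs 2: x=-3/4 → posterior Normal(74/237, 63/79)
obs 3: x=-4 → posterior Normal(-358/345, 63/115)
obs 4: x=-1/2 → posterior Normal(-412/453, 63/151)
obs 5: x=0 → posterior Normal(-412/561, 63/187)
obs 6: x=-3 → posterior Normal(-736/669, 63/223)
obs 7: x=9/2 → posterior Normal(-250/777, 9/37)

k = 3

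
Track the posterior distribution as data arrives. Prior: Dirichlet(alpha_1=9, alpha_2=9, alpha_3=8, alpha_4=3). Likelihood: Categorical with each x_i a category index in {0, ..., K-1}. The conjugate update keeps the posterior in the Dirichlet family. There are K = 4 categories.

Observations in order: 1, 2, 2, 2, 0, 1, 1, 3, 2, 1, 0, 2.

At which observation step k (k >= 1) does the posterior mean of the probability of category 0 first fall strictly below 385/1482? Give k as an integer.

k = 10

obs 1: x=1 → posterior Dirichlet(9, 10, 8, 3)
obs 2: x=2 → posterior Dirichlet(9, 10, 9, 3)
obs 3: x=2 → posterior Dirichlet(9, 10, 10, 3)
obs 4: x=2 → posterior Dirichlet(9, 10, 11, 3)
obs 5: x=0 → posterior Dirichlet(10, 10, 11, 3)
obs 6: x=1 → posterior Dirichlet(10, 11, 11, 3)
obs 7: x=1 → posterior Dirichlet(10, 12, 11, 3)
obs 8: x=3 → posterior Dirichlet(10, 12, 11, 4)
obs 9: x=2 → posterior Dirichlet(10, 12, 12, 4)
obs 10: x=1 → posterior Dirichlet(10, 13, 12, 4)
obs 11: x=0 → posterior Dirichlet(11, 13, 12, 4)
obs 12: x=2 → posterior Dirichlet(11, 13, 13, 4)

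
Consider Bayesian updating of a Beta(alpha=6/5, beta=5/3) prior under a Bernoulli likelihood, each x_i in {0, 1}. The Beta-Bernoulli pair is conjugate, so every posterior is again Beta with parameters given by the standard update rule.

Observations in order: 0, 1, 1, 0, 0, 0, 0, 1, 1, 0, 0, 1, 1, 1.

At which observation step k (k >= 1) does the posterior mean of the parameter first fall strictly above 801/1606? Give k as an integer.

obs 1: x=0 → posterior Beta(6/5, 8/3)
obs 2: x=1 → posterior Beta(11/5, 8/3)
obs 3: x=1 → posterior Beta(16/5, 8/3)
obs 4: x=0 → posterior Beta(16/5, 11/3)
obs 5: x=0 → posterior Beta(16/5, 14/3)
obs 6: x=0 → posterior Beta(16/5, 17/3)
obs 7: x=0 → posterior Beta(16/5, 20/3)
obs 8: x=1 → posterior Beta(21/5, 20/3)
obs 9: x=1 → posterior Beta(26/5, 20/3)
obs 10: x=0 → posterior Beta(26/5, 23/3)
obs 11: x=0 → posterior Beta(26/5, 26/3)
obs 12: x=1 → posterior Beta(31/5, 26/3)
obs 13: x=1 → posterior Beta(36/5, 26/3)
obs 14: x=1 → posterior Beta(41/5, 26/3)

k = 3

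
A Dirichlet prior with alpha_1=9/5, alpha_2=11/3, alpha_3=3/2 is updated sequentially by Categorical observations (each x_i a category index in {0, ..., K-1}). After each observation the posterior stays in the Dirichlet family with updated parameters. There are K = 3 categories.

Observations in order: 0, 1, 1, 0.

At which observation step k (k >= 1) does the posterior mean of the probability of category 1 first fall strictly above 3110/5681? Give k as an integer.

obs 1: x=0 → posterior Dirichlet(14/5, 11/3, 3/2)
obs 2: x=1 → posterior Dirichlet(14/5, 14/3, 3/2)
obs 3: x=1 → posterior Dirichlet(14/5, 17/3, 3/2)
obs 4: x=0 → posterior Dirichlet(19/5, 17/3, 3/2)

k = 3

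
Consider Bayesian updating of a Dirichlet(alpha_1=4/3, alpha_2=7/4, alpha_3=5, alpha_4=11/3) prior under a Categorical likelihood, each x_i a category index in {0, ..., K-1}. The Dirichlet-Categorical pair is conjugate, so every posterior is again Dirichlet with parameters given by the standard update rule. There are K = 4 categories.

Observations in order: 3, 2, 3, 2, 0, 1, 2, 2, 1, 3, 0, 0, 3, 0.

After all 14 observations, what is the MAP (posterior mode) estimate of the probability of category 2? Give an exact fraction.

obs 1: x=3 → posterior Dirichlet(4/3, 7/4, 5, 14/3)
obs 2: x=2 → posterior Dirichlet(4/3, 7/4, 6, 14/3)
obs 3: x=3 → posterior Dirichlet(4/3, 7/4, 6, 17/3)
obs 4: x=2 → posterior Dirichlet(4/3, 7/4, 7, 17/3)
obs 5: x=0 → posterior Dirichlet(7/3, 7/4, 7, 17/3)
obs 6: x=1 → posterior Dirichlet(7/3, 11/4, 7, 17/3)
obs 7: x=2 → posterior Dirichlet(7/3, 11/4, 8, 17/3)
obs 8: x=2 → posterior Dirichlet(7/3, 11/4, 9, 17/3)
obs 9: x=1 → posterior Dirichlet(7/3, 15/4, 9, 17/3)
obs 10: x=3 → posterior Dirichlet(7/3, 15/4, 9, 20/3)
obs 11: x=0 → posterior Dirichlet(10/3, 15/4, 9, 20/3)
obs 12: x=0 → posterior Dirichlet(13/3, 15/4, 9, 20/3)
obs 13: x=3 → posterior Dirichlet(13/3, 15/4, 9, 23/3)
obs 14: x=0 → posterior Dirichlet(16/3, 15/4, 9, 23/3)

32/87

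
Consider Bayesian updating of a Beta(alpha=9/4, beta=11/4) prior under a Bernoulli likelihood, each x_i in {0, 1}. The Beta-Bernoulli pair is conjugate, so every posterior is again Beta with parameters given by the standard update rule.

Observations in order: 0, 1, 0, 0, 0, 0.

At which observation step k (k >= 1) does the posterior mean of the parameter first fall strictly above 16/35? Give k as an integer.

k = 2

obs 1: x=0 → posterior Beta(9/4, 15/4)
obs 2: x=1 → posterior Beta(13/4, 15/4)
obs 3: x=0 → posterior Beta(13/4, 19/4)
obs 4: x=0 → posterior Beta(13/4, 23/4)
obs 5: x=0 → posterior Beta(13/4, 27/4)
obs 6: x=0 → posterior Beta(13/4, 31/4)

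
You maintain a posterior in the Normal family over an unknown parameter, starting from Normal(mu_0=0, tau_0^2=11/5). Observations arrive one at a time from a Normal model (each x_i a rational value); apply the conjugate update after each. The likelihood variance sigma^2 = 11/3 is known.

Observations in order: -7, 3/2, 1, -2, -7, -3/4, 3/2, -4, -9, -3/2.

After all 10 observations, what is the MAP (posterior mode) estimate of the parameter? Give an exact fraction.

-327/140

obs 1: x=-7 → posterior Normal(-21/8, 11/8)
obs 2: x=3/2 → posterior Normal(-3/2, 1)
obs 3: x=1 → posterior Normal(-27/28, 11/14)
obs 4: x=-2 → posterior Normal(-39/34, 11/17)
obs 5: x=-7 → posterior Normal(-81/40, 11/20)
obs 6: x=-3/4 → posterior Normal(-171/92, 11/23)
obs 7: x=3/2 → posterior Normal(-153/104, 11/26)
obs 8: x=-4 → posterior Normal(-201/116, 11/29)
obs 9: x=-9 → posterior Normal(-309/128, 11/32)
obs 10: x=-3/2 → posterior Normal(-327/140, 11/35)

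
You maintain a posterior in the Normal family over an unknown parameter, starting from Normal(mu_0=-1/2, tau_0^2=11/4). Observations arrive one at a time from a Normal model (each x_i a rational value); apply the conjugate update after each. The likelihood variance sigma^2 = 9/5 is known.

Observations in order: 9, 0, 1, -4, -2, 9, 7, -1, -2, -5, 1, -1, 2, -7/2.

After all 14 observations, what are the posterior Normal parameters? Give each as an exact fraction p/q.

mu_0=1119/1612, tau_0^2=99/806

obs 1: x=9 → posterior Normal(477/91, 99/91)
obs 2: x=0 → posterior Normal(477/146, 99/146)
obs 3: x=1 → posterior Normal(532/201, 33/67)
obs 4: x=-4 → posterior Normal(39/32, 99/256)
obs 5: x=-2 → posterior Normal(202/311, 99/311)
obs 6: x=9 → posterior Normal(697/366, 33/122)
obs 7: x=7 → posterior Normal(1082/421, 99/421)
obs 8: x=-1 → posterior Normal(1027/476, 99/476)
obs 9: x=-2 → posterior Normal(917/531, 11/59)
obs 10: x=-5 → posterior Normal(321/293, 99/586)
obs 11: x=1 → posterior Normal(697/641, 99/641)
obs 12: x=-1 → posterior Normal(107/116, 33/232)
obs 13: x=2 → posterior Normal(752/751, 99/751)
obs 14: x=-7/2 → posterior Normal(1119/1612, 99/806)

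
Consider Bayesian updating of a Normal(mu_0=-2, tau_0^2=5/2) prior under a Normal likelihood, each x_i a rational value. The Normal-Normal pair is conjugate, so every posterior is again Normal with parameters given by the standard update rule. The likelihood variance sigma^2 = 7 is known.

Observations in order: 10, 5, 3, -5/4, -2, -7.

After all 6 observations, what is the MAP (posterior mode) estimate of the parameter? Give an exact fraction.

43/176

obs 1: x=10 → posterior Normal(22/19, 35/19)
obs 2: x=5 → posterior Normal(47/24, 35/24)
obs 3: x=3 → posterior Normal(62/29, 35/29)
obs 4: x=-5/4 → posterior Normal(223/136, 35/34)
obs 5: x=-2 → posterior Normal(61/52, 35/39)
obs 6: x=-7 → posterior Normal(43/176, 35/44)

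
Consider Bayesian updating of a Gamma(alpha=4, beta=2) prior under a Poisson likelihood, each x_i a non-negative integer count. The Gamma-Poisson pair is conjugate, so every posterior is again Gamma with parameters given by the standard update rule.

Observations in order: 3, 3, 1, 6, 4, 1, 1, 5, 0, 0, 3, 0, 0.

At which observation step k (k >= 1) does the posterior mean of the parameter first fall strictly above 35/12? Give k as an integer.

k = 5

obs 1: x=3 → posterior Gamma(7, 3)
obs 2: x=3 → posterior Gamma(10, 4)
obs 3: x=1 → posterior Gamma(11, 5)
obs 4: x=6 → posterior Gamma(17, 6)
obs 5: x=4 → posterior Gamma(21, 7)
obs 6: x=1 → posterior Gamma(22, 8)
obs 7: x=1 → posterior Gamma(23, 9)
obs 8: x=5 → posterior Gamma(28, 10)
obs 9: x=0 → posterior Gamma(28, 11)
obs 10: x=0 → posterior Gamma(28, 12)
obs 11: x=3 → posterior Gamma(31, 13)
obs 12: x=0 → posterior Gamma(31, 14)
obs 13: x=0 → posterior Gamma(31, 15)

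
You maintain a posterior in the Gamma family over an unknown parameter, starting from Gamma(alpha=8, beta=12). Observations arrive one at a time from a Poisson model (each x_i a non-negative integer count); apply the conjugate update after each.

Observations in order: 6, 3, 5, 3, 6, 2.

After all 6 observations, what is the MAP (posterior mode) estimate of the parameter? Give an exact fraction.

obs 1: x=6 → posterior Gamma(14, 13)
obs 2: x=3 → posterior Gamma(17, 14)
obs 3: x=5 → posterior Gamma(22, 15)
obs 4: x=3 → posterior Gamma(25, 16)
obs 5: x=6 → posterior Gamma(31, 17)
obs 6: x=2 → posterior Gamma(33, 18)

16/9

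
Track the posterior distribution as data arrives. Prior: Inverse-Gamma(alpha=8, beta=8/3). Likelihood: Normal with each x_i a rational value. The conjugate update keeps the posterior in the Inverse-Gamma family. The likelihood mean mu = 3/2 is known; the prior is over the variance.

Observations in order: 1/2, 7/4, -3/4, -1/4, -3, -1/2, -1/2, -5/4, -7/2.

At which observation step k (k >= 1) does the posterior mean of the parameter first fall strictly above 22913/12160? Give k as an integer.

obs 1: x=1/2 → posterior Inverse-Gamma(17/2, 19/6)
obs 2: x=7/4 → posterior Inverse-Gamma(9, 307/96)
obs 3: x=-3/4 → posterior Inverse-Gamma(19/2, 275/48)
obs 4: x=-1/4 → posterior Inverse-Gamma(10, 697/96)
obs 5: x=-3 → posterior Inverse-Gamma(21/2, 1669/96)
obs 6: x=-1/2 → posterior Inverse-Gamma(11, 1861/96)
obs 7: x=-1/2 → posterior Inverse-Gamma(23/2, 2053/96)
obs 8: x=-5/4 → posterior Inverse-Gamma(12, 151/6)
obs 9: x=-7/2 → posterior Inverse-Gamma(25/2, 113/3)

k = 6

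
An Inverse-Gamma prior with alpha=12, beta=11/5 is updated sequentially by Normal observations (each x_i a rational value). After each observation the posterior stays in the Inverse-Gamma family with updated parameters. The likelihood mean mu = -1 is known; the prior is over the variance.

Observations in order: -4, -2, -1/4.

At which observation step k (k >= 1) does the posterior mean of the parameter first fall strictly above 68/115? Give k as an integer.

k = 2

obs 1: x=-4 → posterior Inverse-Gamma(25/2, 67/10)
obs 2: x=-2 → posterior Inverse-Gamma(13, 36/5)
obs 3: x=-1/4 → posterior Inverse-Gamma(27/2, 1197/160)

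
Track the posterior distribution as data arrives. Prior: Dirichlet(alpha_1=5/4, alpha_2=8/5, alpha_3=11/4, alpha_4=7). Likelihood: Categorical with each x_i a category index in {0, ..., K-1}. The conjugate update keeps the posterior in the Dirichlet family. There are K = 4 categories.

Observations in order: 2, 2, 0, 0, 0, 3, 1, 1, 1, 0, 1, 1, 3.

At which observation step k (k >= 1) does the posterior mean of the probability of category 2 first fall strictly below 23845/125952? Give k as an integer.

k = 13

obs 1: x=2 → posterior Dirichlet(5/4, 8/5, 15/4, 7)
obs 2: x=2 → posterior Dirichlet(5/4, 8/5, 19/4, 7)
obs 3: x=0 → posterior Dirichlet(9/4, 8/5, 19/4, 7)
obs 4: x=0 → posterior Dirichlet(13/4, 8/5, 19/4, 7)
obs 5: x=0 → posterior Dirichlet(17/4, 8/5, 19/4, 7)
obs 6: x=3 → posterior Dirichlet(17/4, 8/5, 19/4, 8)
obs 7: x=1 → posterior Dirichlet(17/4, 13/5, 19/4, 8)
obs 8: x=1 → posterior Dirichlet(17/4, 18/5, 19/4, 8)
obs 9: x=1 → posterior Dirichlet(17/4, 23/5, 19/4, 8)
obs 10: x=0 → posterior Dirichlet(21/4, 23/5, 19/4, 8)
obs 11: x=1 → posterior Dirichlet(21/4, 28/5, 19/4, 8)
obs 12: x=1 → posterior Dirichlet(21/4, 33/5, 19/4, 8)
obs 13: x=3 → posterior Dirichlet(21/4, 33/5, 19/4, 9)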